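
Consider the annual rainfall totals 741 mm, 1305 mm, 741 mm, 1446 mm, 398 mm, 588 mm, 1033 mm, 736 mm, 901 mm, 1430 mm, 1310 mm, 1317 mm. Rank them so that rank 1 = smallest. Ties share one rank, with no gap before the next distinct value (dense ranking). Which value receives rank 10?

1430

Sorted (ascending): 398, 588, 736, 741, 741, 901, 1033, 1305, 1310, 1317, 1430, 1446
The 2 values of 741 share dense rank 4.
Remaining distinct values take the next consecutive integers.
Rank 10 → value 1430.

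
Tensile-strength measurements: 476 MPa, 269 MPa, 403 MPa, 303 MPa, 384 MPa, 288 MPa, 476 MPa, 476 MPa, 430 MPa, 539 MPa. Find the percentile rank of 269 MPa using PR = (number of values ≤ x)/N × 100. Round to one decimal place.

N = 10.
Strictly below 269: 0. Equal to 269: 1.
PR = 1/10 × 100 = 10.0

10.0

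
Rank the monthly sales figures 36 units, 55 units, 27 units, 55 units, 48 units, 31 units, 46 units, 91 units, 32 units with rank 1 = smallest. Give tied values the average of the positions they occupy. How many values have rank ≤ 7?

6

Sorted (ascending): 27, 31, 32, 36, 46, 48, 55, 55, 91
The 2 values of 55 occupy positions 7–8 → average rank (7+8)/2 = 7.5.
Ranks ≤ 7: {1, 2, 3, 4, 5, 6} → 6 values.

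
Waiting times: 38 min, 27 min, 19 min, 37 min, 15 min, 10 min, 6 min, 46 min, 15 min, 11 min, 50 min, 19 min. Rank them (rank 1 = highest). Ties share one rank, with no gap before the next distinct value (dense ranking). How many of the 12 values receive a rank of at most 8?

Sorted (descending): 50, 46, 38, 37, 27, 19, 19, 15, 15, 11, 10, 6
The 2 values of 19 share dense rank 6.
The 2 values of 15 share dense rank 7.
Remaining distinct values take the next consecutive integers.
Ranks ≤ 8: {1, 2, 3, 4, 5, 6, 6, 7, 7, 8} → 10 values.

10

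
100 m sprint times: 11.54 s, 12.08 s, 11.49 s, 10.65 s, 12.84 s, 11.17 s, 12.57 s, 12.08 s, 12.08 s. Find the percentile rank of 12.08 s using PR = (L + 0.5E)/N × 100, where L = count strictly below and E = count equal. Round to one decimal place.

N = 9.
Strictly below 12.08: 4. Equal to 12.08: 3.
PR = (4 + 0.5·3)/9 × 100 = 61.1

61.1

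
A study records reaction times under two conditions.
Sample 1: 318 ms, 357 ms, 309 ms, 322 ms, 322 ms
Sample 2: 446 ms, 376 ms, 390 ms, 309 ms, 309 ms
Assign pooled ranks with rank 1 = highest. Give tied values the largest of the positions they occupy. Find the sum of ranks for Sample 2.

26

Sorted (descending): 446, 390, 376, 357, 322, 322, 318, 309, 309, 309
The 2 values of 322 occupy positions 5–6 → each gets rank 6.
The 3 values of 309 occupy positions 8–10 → each gets rank 10.
Sample 2 values → pooled ranks: 446→1, 376→3, 390→2, 309→10, 309→10
Rank sum = 1 + 3 + 2 + 10 + 10 = 26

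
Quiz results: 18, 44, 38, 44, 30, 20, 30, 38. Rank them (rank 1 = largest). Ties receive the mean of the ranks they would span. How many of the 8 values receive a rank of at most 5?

Sorted (descending): 44, 44, 38, 38, 30, 30, 20, 18
The 2 values of 44 occupy positions 1–2 → average rank (1+2)/2 = 1.5.
The 2 values of 38 occupy positions 3–4 → average rank (3+4)/2 = 3.5.
The 2 values of 30 occupy positions 5–6 → average rank (5+6)/2 = 5.5.
Ranks ≤ 5: {1.5, 1.5, 3.5, 3.5} → 4 values.

4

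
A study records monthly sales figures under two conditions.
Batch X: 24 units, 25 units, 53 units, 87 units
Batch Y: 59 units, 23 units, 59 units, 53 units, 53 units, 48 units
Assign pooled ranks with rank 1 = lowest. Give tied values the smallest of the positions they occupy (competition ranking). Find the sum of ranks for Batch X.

Sorted (ascending): 23, 24, 25, 48, 53, 53, 53, 59, 59, 87
The 3 values of 53 occupy positions 5–7 → each gets rank 5.
The 2 values of 59 occupy positions 8–9 → each gets rank 8.
Batch X values → pooled ranks: 24→2, 25→3, 53→5, 87→10
Rank sum = 2 + 3 + 5 + 10 = 20

20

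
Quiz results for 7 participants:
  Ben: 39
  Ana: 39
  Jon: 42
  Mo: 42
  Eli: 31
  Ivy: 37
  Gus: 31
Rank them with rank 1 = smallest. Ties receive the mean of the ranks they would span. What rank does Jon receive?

Sorted (ascending): 31, 31, 37, 39, 39, 42, 42
The 2 values of 31 occupy positions 1–2 → average rank (1+2)/2 = 1.5.
The 2 values of 39 occupy positions 4–5 → average rank (4+5)/2 = 4.5.
The 2 values of 42 occupy positions 6–7 → average rank (6+7)/2 = 6.5.
Jon has value 42 → rank 6.5.

6.5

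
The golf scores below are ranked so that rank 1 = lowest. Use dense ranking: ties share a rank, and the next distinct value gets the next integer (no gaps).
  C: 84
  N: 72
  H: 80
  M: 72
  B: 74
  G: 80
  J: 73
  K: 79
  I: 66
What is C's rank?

Sorted (ascending): 66, 72, 72, 73, 74, 79, 80, 80, 84
The 2 values of 72 share dense rank 2.
The 2 values of 80 share dense rank 6.
Remaining distinct values take the next consecutive integers.
C has value 84 → rank 7.

7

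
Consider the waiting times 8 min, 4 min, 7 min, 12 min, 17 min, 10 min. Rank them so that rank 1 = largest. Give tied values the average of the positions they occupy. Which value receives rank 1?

17

Sorted (descending): 17, 12, 10, 8, 7, 4
No ties — each value takes its position as its rank.
Rank 1 → value 17.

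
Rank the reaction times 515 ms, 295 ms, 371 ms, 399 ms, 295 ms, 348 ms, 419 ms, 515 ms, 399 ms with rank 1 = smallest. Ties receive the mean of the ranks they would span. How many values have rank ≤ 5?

4

Sorted (ascending): 295, 295, 348, 371, 399, 399, 419, 515, 515
The 2 values of 295 occupy positions 1–2 → average rank (1+2)/2 = 1.5.
The 2 values of 399 occupy positions 5–6 → average rank (5+6)/2 = 5.5.
The 2 values of 515 occupy positions 8–9 → average rank (8+9)/2 = 8.5.
Ranks ≤ 5: {1.5, 1.5, 3, 4} → 4 values.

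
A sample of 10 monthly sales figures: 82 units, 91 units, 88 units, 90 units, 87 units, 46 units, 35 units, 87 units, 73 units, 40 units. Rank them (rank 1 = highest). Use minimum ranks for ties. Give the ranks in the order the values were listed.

6, 1, 3, 2, 4, 8, 10, 4, 7, 9

Sorted (descending): 91, 90, 88, 87, 87, 82, 73, 46, 40, 35
The 2 values of 87 occupy positions 4–5 → each gets rank 4.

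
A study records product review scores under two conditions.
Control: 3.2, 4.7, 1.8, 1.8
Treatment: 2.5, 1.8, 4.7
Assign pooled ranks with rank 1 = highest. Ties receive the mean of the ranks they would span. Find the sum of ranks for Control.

16.5

Sorted (descending): 4.7, 4.7, 3.2, 2.5, 1.8, 1.8, 1.8
The 2 values of 4.7 occupy positions 1–2 → average rank (1+2)/2 = 1.5.
The 3 values of 1.8 occupy positions 5–7 → average rank 6.
Control values → pooled ranks: 3.2→3, 4.7→1.5, 1.8→6, 1.8→6
Rank sum = 3 + 1.5 + 6 + 6 = 16.5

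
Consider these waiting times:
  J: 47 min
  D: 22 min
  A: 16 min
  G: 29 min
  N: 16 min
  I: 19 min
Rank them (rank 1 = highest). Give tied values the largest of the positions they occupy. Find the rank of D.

3

Sorted (descending): 47, 29, 22, 19, 16, 16
The 2 values of 16 occupy positions 5–6 → each gets rank 6.
D has value 22 min → rank 3.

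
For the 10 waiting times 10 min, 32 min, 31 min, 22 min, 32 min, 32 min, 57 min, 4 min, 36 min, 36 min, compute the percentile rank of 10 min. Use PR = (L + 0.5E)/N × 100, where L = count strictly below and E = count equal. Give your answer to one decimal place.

15.0

N = 10.
Strictly below 10: 1. Equal to 10: 1.
PR = (1 + 0.5·1)/10 × 100 = 15.0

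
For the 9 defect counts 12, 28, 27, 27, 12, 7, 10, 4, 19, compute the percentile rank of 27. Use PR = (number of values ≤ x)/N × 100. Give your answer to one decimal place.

88.9

N = 9.
Strictly below 27: 6. Equal to 27: 2.
PR = 8/9 × 100 = 88.9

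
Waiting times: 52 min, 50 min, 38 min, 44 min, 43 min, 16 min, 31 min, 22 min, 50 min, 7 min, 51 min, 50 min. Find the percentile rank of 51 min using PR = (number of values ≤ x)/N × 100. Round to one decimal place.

N = 12.
Strictly below 51: 10. Equal to 51: 1.
PR = 11/12 × 100 = 91.7

91.7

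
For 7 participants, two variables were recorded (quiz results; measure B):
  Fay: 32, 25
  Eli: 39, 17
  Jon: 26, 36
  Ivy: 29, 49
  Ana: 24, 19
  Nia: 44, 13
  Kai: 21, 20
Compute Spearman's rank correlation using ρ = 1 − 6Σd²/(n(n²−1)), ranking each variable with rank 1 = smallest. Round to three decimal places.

Ranks of variable 1: 5, 6, 3, 4, 2, 7, 1
Ranks of variable 2: 5, 2, 6, 7, 3, 1, 4
d = r₁ − r₂: 0, 4, -3, -3, -1, 6, -3
d²: 0, 16, 9, 9, 1, 36, 9; Σd² = 80
ρ = 1 − 6·80/(7·48) = 1 − 480/336 = -0.429

-0.429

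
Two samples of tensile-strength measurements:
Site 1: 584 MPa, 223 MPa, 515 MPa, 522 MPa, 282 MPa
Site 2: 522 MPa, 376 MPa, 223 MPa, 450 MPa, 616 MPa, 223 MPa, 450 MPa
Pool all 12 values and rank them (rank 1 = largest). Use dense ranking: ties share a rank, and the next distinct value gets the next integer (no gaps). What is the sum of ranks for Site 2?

36

Sorted (descending): 616, 584, 522, 522, 515, 450, 450, 376, 282, 223, 223, 223
The 2 values of 522 share dense rank 3.
The 2 values of 450 share dense rank 5.
The 3 values of 223 share dense rank 8.
Remaining distinct values take the next consecutive integers.
Site 2 values → pooled ranks: 522→3, 376→6, 223→8, 450→5, 616→1, 223→8, 450→5
Rank sum = 3 + 6 + 8 + 5 + 1 + 8 + 5 = 36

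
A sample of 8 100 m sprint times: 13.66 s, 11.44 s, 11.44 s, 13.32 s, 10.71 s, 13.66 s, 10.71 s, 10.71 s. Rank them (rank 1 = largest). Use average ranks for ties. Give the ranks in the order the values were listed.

Sorted (descending): 13.66, 13.66, 13.32, 11.44, 11.44, 10.71, 10.71, 10.71
The 2 values of 13.66 occupy positions 1–2 → average rank (1+2)/2 = 1.5.
The 2 values of 11.44 occupy positions 4–5 → average rank (4+5)/2 = 4.5.
The 3 values of 10.71 occupy positions 6–8 → average rank 7.

1.5, 4.5, 4.5, 3, 7, 1.5, 7, 7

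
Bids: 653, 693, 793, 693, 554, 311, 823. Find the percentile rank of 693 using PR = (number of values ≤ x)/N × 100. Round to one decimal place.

N = 7.
Strictly below 693: 3. Equal to 693: 2.
PR = 5/7 × 100 = 71.4

71.4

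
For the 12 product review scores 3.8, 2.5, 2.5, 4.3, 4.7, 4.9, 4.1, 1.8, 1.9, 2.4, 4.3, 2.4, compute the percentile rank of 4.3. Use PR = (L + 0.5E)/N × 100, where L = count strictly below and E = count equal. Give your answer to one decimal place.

N = 12.
Strictly below 4.3: 8. Equal to 4.3: 2.
PR = (8 + 0.5·2)/12 × 100 = 75.0

75.0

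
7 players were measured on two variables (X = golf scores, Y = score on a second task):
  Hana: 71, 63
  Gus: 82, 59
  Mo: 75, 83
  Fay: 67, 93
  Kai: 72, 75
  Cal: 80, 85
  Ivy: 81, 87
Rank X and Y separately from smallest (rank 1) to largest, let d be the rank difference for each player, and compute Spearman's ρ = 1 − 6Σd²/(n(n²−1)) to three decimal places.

-0.286

Ranks of variable 1: 2, 7, 4, 1, 3, 5, 6
Ranks of variable 2: 2, 1, 4, 7, 3, 5, 6
d = r₁ − r₂: 0, 6, 0, -6, 0, 0, 0
d²: 0, 36, 0, 36, 0, 0, 0; Σd² = 72
ρ = 1 − 6·72/(7·48) = 1 − 432/336 = -0.286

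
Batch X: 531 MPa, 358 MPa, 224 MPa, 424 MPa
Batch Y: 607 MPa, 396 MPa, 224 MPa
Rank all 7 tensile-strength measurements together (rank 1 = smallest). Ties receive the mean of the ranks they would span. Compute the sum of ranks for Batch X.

Sorted (ascending): 224, 224, 358, 396, 424, 531, 607
The 2 values of 224 occupy positions 1–2 → average rank (1+2)/2 = 1.5.
Batch X values → pooled ranks: 531→6, 358→3, 224→1.5, 424→5
Rank sum = 6 + 3 + 1.5 + 5 = 15.5

15.5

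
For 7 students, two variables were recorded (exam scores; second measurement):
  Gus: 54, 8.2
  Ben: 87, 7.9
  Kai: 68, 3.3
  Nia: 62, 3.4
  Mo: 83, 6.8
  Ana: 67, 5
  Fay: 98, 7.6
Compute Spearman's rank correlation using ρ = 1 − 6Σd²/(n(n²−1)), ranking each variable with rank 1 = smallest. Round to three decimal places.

Ranks of variable 1: 1, 6, 4, 2, 5, 3, 7
Ranks of variable 2: 7, 6, 1, 2, 4, 3, 5
d = r₁ − r₂: -6, 0, 3, 0, 1, 0, 2
d²: 36, 0, 9, 0, 1, 0, 4; Σd² = 50
ρ = 1 − 6·50/(7·48) = 1 − 300/336 = 0.107

0.107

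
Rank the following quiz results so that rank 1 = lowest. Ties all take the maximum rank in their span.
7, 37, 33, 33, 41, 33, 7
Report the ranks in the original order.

2, 6, 5, 5, 7, 5, 2

Sorted (ascending): 7, 7, 33, 33, 33, 37, 41
The 2 values of 7 occupy positions 1–2 → each gets rank 2.
The 3 values of 33 occupy positions 3–5 → each gets rank 5.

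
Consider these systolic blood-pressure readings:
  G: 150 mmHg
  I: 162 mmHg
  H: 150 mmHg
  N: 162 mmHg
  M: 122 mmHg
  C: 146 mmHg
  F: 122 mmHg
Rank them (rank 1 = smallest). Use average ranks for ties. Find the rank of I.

6.5

Sorted (ascending): 122, 122, 146, 150, 150, 162, 162
The 2 values of 122 occupy positions 1–2 → average rank (1+2)/2 = 1.5.
The 2 values of 150 occupy positions 4–5 → average rank (4+5)/2 = 4.5.
The 2 values of 162 occupy positions 6–7 → average rank (6+7)/2 = 6.5.
I has value 162 mmHg → rank 6.5.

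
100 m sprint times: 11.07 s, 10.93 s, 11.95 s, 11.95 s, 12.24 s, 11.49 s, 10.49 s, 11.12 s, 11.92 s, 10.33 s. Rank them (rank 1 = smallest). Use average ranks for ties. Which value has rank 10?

12.24

Sorted (ascending): 10.33, 10.49, 10.93, 11.07, 11.12, 11.49, 11.92, 11.95, 11.95, 12.24
The 2 values of 11.95 occupy positions 8–9 → average rank (8+9)/2 = 8.5.
Rank 10 → value 12.24.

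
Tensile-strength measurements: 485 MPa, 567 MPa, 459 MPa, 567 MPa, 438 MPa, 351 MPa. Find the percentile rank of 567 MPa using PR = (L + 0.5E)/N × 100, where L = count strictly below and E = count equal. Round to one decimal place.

N = 6.
Strictly below 567: 4. Equal to 567: 2.
PR = (4 + 0.5·2)/6 × 100 = 83.3

83.3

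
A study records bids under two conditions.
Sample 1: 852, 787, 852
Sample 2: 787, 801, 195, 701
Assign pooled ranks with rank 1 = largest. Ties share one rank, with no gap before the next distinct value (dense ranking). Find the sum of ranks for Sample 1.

Sorted (descending): 852, 852, 801, 787, 787, 701, 195
The 2 values of 852 share dense rank 1.
The 2 values of 787 share dense rank 3.
Remaining distinct values take the next consecutive integers.
Sample 1 values → pooled ranks: 852→1, 787→3, 852→1
Rank sum = 1 + 3 + 1 = 5

5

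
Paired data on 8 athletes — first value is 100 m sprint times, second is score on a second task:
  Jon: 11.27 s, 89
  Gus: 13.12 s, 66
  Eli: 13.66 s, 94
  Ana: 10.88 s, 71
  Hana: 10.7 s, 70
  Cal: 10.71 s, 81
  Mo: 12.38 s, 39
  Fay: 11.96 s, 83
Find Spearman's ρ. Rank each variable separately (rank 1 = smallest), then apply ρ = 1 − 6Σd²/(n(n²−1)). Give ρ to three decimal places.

Ranks of variable 1: 4, 7, 8, 3, 1, 2, 6, 5
Ranks of variable 2: 7, 2, 8, 4, 3, 5, 1, 6
d = r₁ − r₂: -3, 5, 0, -1, -2, -3, 5, -1
d²: 9, 25, 0, 1, 4, 9, 25, 1; Σd² = 74
ρ = 1 − 6·74/(8·63) = 1 − 444/504 = 0.119

0.119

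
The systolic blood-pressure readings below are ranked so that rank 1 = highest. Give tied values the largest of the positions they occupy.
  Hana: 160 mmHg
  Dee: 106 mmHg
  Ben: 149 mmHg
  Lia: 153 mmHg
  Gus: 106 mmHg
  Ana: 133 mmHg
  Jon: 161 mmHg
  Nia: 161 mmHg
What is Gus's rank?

Sorted (descending): 161, 161, 160, 153, 149, 133, 106, 106
The 2 values of 161 occupy positions 1–2 → each gets rank 2.
The 2 values of 106 occupy positions 7–8 → each gets rank 8.
Gus has value 106 mmHg → rank 8.

8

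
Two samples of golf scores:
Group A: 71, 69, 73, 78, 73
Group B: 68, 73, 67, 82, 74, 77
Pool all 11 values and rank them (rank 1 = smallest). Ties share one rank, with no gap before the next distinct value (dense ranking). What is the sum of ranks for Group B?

Sorted (ascending): 67, 68, 69, 71, 73, 73, 73, 74, 77, 78, 82
The 3 values of 73 share dense rank 5.
Remaining distinct values take the next consecutive integers.
Group B values → pooled ranks: 68→2, 73→5, 67→1, 82→9, 74→6, 77→7
Rank sum = 2 + 5 + 1 + 9 + 6 + 7 = 30

30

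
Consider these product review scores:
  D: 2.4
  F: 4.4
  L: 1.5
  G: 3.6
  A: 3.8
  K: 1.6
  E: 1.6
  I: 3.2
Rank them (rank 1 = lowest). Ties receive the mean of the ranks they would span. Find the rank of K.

Sorted (ascending): 1.5, 1.6, 1.6, 2.4, 3.2, 3.6, 3.8, 4.4
The 2 values of 1.6 occupy positions 2–3 → average rank (2+3)/2 = 2.5.
K has value 1.6 → rank 2.5.

2.5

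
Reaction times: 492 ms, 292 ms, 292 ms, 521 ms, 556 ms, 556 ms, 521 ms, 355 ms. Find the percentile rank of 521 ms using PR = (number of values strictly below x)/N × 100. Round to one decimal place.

N = 8.
Strictly below 521: 4. Equal to 521: 2.
PR = 4/8 × 100 = 50.0

50.0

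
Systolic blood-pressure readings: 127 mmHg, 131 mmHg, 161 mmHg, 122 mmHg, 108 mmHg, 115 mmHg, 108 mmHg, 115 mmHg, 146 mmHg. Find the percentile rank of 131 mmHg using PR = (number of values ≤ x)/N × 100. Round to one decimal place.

N = 9.
Strictly below 131: 6. Equal to 131: 1.
PR = 7/9 × 100 = 77.8

77.8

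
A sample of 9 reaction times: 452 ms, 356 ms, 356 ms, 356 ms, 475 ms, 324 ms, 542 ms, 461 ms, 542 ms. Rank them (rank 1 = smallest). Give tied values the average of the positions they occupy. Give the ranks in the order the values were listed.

5, 3, 3, 3, 7, 1, 8.5, 6, 8.5

Sorted (ascending): 324, 356, 356, 356, 452, 461, 475, 542, 542
The 3 values of 356 occupy positions 2–4 → average rank 3.
The 2 values of 542 occupy positions 8–9 → average rank (8+9)/2 = 8.5.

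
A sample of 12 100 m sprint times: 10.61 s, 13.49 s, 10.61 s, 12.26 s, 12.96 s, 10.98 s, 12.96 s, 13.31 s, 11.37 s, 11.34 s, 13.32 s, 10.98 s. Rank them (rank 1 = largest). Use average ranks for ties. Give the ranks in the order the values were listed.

Sorted (descending): 13.49, 13.32, 13.31, 12.96, 12.96, 12.26, 11.37, 11.34, 10.98, 10.98, 10.61, 10.61
The 2 values of 12.96 occupy positions 4–5 → average rank (4+5)/2 = 4.5.
The 2 values of 10.98 occupy positions 9–10 → average rank (9+10)/2 = 9.5.
The 2 values of 10.61 occupy positions 11–12 → average rank (11+12)/2 = 11.5.

11.5, 1, 11.5, 6, 4.5, 9.5, 4.5, 3, 7, 8, 2, 9.5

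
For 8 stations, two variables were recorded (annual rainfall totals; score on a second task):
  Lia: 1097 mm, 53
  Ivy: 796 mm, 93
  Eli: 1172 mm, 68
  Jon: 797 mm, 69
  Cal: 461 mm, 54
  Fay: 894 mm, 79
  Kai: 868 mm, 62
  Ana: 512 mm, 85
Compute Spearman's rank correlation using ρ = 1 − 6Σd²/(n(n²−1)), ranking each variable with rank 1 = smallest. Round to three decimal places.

-0.286

Ranks of variable 1: 7, 3, 8, 4, 1, 6, 5, 2
Ranks of variable 2: 1, 8, 4, 5, 2, 6, 3, 7
d = r₁ − r₂: 6, -5, 4, -1, -1, 0, 2, -5
d²: 36, 25, 16, 1, 1, 0, 4, 25; Σd² = 108
ρ = 1 − 6·108/(8·63) = 1 − 648/504 = -0.286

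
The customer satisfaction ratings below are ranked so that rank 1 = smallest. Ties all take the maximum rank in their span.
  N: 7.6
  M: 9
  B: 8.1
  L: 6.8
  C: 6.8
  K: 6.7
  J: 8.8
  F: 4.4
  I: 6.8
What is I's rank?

Sorted (ascending): 4.4, 6.7, 6.8, 6.8, 6.8, 7.6, 8.1, 8.8, 9
The 3 values of 6.8 occupy positions 3–5 → each gets rank 5.
I has value 6.8 → rank 5.

5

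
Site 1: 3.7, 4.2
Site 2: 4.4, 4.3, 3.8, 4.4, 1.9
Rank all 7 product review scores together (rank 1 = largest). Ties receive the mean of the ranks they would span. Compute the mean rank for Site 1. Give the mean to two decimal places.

Sorted (descending): 4.4, 4.4, 4.3, 4.2, 3.8, 3.7, 1.9
The 2 values of 4.4 occupy positions 1–2 → average rank (1+2)/2 = 1.5.
Site 1 values → pooled ranks: 3.7→6, 4.2→4
Mean rank = (6 + 4) / 2 = 5.00

5.00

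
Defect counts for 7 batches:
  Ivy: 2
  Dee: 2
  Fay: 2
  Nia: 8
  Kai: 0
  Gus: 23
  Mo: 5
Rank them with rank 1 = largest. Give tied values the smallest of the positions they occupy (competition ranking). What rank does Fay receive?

Sorted (descending): 23, 8, 5, 2, 2, 2, 0
The 3 values of 2 occupy positions 4–6 → each gets rank 4.
Fay has value 2 → rank 4.

4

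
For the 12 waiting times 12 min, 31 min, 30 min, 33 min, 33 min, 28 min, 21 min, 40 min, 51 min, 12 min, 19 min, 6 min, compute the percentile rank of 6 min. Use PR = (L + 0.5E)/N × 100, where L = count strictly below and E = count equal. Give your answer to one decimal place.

N = 12.
Strictly below 6: 0. Equal to 6: 1.
PR = (0 + 0.5·1)/12 × 100 = 4.2

4.2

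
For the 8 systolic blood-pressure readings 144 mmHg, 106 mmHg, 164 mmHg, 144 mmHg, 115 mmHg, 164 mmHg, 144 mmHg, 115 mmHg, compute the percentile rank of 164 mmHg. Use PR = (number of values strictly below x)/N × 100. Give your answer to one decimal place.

N = 8.
Strictly below 164: 6. Equal to 164: 2.
PR = 6/8 × 100 = 75.0

75.0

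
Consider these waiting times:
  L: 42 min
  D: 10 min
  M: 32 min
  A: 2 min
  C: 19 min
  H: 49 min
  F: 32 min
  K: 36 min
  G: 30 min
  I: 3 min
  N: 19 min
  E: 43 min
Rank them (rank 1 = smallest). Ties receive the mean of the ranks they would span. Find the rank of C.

Sorted (ascending): 2, 3, 10, 19, 19, 30, 32, 32, 36, 42, 43, 49
The 2 values of 19 occupy positions 4–5 → average rank (4+5)/2 = 4.5.
The 2 values of 32 occupy positions 7–8 → average rank (7+8)/2 = 7.5.
C has value 19 min → rank 4.5.

4.5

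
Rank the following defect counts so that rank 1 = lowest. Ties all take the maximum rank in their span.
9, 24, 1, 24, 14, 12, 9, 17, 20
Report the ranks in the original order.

Sorted (ascending): 1, 9, 9, 12, 14, 17, 20, 24, 24
The 2 values of 9 occupy positions 2–3 → each gets rank 3.
The 2 values of 24 occupy positions 8–9 → each gets rank 9.

3, 9, 1, 9, 5, 4, 3, 6, 7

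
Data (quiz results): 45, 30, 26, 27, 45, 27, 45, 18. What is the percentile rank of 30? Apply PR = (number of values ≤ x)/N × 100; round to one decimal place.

N = 8.
Strictly below 30: 4. Equal to 30: 1.
PR = 5/8 × 100 = 62.5

62.5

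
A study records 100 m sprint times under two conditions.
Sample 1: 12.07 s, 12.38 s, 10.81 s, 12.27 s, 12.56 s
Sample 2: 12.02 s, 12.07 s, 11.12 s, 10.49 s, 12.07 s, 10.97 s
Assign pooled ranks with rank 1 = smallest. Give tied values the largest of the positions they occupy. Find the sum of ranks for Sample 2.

Sorted (ascending): 10.49, 10.81, 10.97, 11.12, 12.02, 12.07, 12.07, 12.07, 12.27, 12.38, 12.56
The 3 values of 12.07 occupy positions 6–8 → each gets rank 8.
Sample 2 values → pooled ranks: 12.02→5, 12.07→8, 11.12→4, 10.49→1, 12.07→8, 10.97→3
Rank sum = 5 + 8 + 4 + 1 + 8 + 3 = 29

29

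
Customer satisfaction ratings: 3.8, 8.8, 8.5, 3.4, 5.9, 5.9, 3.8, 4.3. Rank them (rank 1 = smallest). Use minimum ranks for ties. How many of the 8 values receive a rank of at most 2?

3

Sorted (ascending): 3.4, 3.8, 3.8, 4.3, 5.9, 5.9, 8.5, 8.8
The 2 values of 3.8 occupy positions 2–3 → each gets rank 2.
The 2 values of 5.9 occupy positions 5–6 → each gets rank 5.
Ranks ≤ 2: {1, 2, 2} → 3 values.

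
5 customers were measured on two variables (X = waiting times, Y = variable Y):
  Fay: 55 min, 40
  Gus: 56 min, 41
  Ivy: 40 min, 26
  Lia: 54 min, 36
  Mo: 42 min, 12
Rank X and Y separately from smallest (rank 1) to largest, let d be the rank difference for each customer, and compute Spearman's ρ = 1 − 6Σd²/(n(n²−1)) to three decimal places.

Ranks of variable 1: 4, 5, 1, 3, 2
Ranks of variable 2: 4, 5, 2, 3, 1
d = r₁ − r₂: 0, 0, -1, 0, 1
d²: 0, 0, 1, 0, 1; Σd² = 2
ρ = 1 − 6·2/(5·24) = 1 − 12/120 = 0.900

0.900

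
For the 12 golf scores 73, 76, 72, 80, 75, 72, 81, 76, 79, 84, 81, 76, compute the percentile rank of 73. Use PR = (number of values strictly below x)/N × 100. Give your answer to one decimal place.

16.7

N = 12.
Strictly below 73: 2. Equal to 73: 1.
PR = 2/12 × 100 = 16.7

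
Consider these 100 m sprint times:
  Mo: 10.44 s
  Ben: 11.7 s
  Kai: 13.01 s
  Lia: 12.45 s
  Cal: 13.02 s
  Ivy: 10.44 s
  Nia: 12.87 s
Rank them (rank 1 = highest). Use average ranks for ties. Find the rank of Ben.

5

Sorted (descending): 13.02, 13.01, 12.87, 12.45, 11.7, 10.44, 10.44
The 2 values of 10.44 occupy positions 6–7 → average rank (6+7)/2 = 6.5.
Ben has value 11.7 s → rank 5.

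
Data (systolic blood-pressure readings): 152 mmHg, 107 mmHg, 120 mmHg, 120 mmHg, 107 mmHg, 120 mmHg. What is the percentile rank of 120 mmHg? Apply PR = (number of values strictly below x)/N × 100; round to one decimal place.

33.3

N = 6.
Strictly below 120: 2. Equal to 120: 3.
PR = 2/6 × 100 = 33.3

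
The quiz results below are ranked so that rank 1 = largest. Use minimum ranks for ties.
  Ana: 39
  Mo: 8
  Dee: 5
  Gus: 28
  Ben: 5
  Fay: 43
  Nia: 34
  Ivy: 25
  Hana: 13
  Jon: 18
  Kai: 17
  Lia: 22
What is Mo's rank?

Sorted (descending): 43, 39, 34, 28, 25, 22, 18, 17, 13, 8, 5, 5
The 2 values of 5 occupy positions 11–12 → each gets rank 11.
Mo has value 8 → rank 10.

10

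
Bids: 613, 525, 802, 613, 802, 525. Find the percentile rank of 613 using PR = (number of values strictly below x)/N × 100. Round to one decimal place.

N = 6.
Strictly below 613: 2. Equal to 613: 2.
PR = 2/6 × 100 = 33.3

33.3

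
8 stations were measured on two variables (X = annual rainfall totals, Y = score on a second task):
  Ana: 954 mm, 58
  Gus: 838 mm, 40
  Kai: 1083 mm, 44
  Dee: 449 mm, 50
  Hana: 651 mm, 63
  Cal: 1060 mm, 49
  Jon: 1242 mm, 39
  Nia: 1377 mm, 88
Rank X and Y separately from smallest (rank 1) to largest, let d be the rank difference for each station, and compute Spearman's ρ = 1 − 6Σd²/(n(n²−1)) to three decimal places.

Ranks of variable 1: 4, 3, 6, 1, 2, 5, 7, 8
Ranks of variable 2: 6, 2, 3, 5, 7, 4, 1, 8
d = r₁ − r₂: -2, 1, 3, -4, -5, 1, 6, 0
d²: 4, 1, 9, 16, 25, 1, 36, 0; Σd² = 92
ρ = 1 − 6·92/(8·63) = 1 − 552/504 = -0.095

-0.095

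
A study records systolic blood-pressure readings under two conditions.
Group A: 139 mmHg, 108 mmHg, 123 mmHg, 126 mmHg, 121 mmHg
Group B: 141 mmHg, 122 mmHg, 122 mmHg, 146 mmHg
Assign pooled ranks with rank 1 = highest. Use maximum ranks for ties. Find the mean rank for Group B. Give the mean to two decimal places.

4.25

Sorted (descending): 146, 141, 139, 126, 123, 122, 122, 121, 108
The 2 values of 122 occupy positions 6–7 → each gets rank 7.
Group B values → pooled ranks: 141→2, 122→7, 122→7, 146→1
Mean rank = (2 + 7 + 7 + 1) / 4 = 4.25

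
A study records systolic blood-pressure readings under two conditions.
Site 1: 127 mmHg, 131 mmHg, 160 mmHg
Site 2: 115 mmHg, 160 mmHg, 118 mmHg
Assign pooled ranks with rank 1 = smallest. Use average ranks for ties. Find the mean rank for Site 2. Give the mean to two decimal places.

Sorted (ascending): 115, 118, 127, 131, 160, 160
The 2 values of 160 occupy positions 5–6 → average rank (5+6)/2 = 5.5.
Site 2 values → pooled ranks: 115→1, 160→5.5, 118→2
Mean rank = (1 + 5.5 + 2) / 3 = 2.83

2.83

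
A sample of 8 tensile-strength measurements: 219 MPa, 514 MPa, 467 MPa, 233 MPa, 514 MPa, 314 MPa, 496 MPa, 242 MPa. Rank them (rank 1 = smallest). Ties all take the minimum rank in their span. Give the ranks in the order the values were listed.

1, 7, 5, 2, 7, 4, 6, 3

Sorted (ascending): 219, 233, 242, 314, 467, 496, 514, 514
The 2 values of 514 occupy positions 7–8 → each gets rank 7.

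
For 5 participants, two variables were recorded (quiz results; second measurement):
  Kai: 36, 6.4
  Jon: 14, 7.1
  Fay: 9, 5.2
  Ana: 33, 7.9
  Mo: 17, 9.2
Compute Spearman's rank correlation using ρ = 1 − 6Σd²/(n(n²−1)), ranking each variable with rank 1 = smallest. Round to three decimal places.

0.300

Ranks of variable 1: 5, 2, 1, 4, 3
Ranks of variable 2: 2, 3, 1, 4, 5
d = r₁ − r₂: 3, -1, 0, 0, -2
d²: 9, 1, 0, 0, 4; Σd² = 14
ρ = 1 − 6·14/(5·24) = 1 − 84/120 = 0.300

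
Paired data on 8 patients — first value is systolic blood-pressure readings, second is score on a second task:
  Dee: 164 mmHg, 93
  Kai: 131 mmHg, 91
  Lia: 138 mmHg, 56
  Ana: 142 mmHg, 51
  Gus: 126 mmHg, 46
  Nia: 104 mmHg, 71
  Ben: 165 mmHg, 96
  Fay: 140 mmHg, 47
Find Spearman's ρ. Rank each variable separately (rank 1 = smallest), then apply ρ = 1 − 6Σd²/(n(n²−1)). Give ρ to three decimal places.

0.476

Ranks of variable 1: 7, 3, 4, 6, 2, 1, 8, 5
Ranks of variable 2: 7, 6, 4, 3, 1, 5, 8, 2
d = r₁ − r₂: 0, -3, 0, 3, 1, -4, 0, 3
d²: 0, 9, 0, 9, 1, 16, 0, 9; Σd² = 44
ρ = 1 − 6·44/(8·63) = 1 − 264/504 = 0.476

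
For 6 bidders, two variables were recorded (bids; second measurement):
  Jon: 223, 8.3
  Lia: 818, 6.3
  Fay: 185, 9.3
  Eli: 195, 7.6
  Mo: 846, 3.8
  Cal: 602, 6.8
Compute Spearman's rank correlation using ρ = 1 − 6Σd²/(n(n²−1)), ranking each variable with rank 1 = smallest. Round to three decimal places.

Ranks of variable 1: 3, 5, 1, 2, 6, 4
Ranks of variable 2: 5, 2, 6, 4, 1, 3
d = r₁ − r₂: -2, 3, -5, -2, 5, 1
d²: 4, 9, 25, 4, 25, 1; Σd² = 68
ρ = 1 − 6·68/(6·35) = 1 − 408/210 = -0.943

-0.943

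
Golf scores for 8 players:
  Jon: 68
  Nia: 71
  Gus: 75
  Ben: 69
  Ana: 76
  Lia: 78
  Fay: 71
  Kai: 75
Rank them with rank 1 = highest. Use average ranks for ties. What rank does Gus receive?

3.5

Sorted (descending): 78, 76, 75, 75, 71, 71, 69, 68
The 2 values of 75 occupy positions 3–4 → average rank (3+4)/2 = 3.5.
The 2 values of 71 occupy positions 5–6 → average rank (5+6)/2 = 5.5.
Gus has value 75 → rank 3.5.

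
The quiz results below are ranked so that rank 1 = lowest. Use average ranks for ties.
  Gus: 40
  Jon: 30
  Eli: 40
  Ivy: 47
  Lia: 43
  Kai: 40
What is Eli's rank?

3

Sorted (ascending): 30, 40, 40, 40, 43, 47
The 3 values of 40 occupy positions 2–4 → average rank 3.
Eli has value 40 → rank 3.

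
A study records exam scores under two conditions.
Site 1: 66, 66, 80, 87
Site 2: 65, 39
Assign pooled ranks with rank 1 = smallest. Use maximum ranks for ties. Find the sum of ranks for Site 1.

19

Sorted (ascending): 39, 65, 66, 66, 80, 87
The 2 values of 66 occupy positions 3–4 → each gets rank 4.
Site 1 values → pooled ranks: 66→4, 66→4, 80→5, 87→6
Rank sum = 4 + 4 + 5 + 6 = 19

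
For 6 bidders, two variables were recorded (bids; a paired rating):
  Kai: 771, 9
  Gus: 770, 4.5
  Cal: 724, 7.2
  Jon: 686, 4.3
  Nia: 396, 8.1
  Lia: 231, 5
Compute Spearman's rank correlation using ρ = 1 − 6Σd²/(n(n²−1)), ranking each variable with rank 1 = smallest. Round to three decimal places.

0.257

Ranks of variable 1: 6, 5, 4, 3, 2, 1
Ranks of variable 2: 6, 2, 4, 1, 5, 3
d = r₁ − r₂: 0, 3, 0, 2, -3, -2
d²: 0, 9, 0, 4, 9, 4; Σd² = 26
ρ = 1 − 6·26/(6·35) = 1 − 156/210 = 0.257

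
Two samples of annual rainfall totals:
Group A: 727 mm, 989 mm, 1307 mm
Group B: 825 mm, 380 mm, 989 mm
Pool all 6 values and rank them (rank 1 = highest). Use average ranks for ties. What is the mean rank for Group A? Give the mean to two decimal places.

2.83

Sorted (descending): 1307, 989, 989, 825, 727, 380
The 2 values of 989 occupy positions 2–3 → average rank (2+3)/2 = 2.5.
Group A values → pooled ranks: 727→5, 989→2.5, 1307→1
Mean rank = (5 + 2.5 + 1) / 3 = 2.83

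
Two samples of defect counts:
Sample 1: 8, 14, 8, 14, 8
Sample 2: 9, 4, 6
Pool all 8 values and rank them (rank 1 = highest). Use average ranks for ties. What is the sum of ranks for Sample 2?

18

Sorted (descending): 14, 14, 9, 8, 8, 8, 6, 4
The 2 values of 14 occupy positions 1–2 → average rank (1+2)/2 = 1.5.
The 3 values of 8 occupy positions 4–6 → average rank 5.
Sample 2 values → pooled ranks: 9→3, 4→8, 6→7
Rank sum = 3 + 8 + 7 = 18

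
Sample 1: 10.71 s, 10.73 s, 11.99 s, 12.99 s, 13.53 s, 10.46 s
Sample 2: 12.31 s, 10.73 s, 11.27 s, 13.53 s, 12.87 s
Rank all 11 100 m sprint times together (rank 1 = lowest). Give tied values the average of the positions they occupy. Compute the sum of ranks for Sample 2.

Sorted (ascending): 10.46, 10.71, 10.73, 10.73, 11.27, 11.99, 12.31, 12.87, 12.99, 13.53, 13.53
The 2 values of 10.73 occupy positions 3–4 → average rank (3+4)/2 = 3.5.
The 2 values of 13.53 occupy positions 10–11 → average rank (10+11)/2 = 10.5.
Sample 2 values → pooled ranks: 12.31→7, 10.73→3.5, 11.27→5, 13.53→10.5, 12.87→8
Rank sum = 7 + 3.5 + 5 + 10.5 + 8 = 34

34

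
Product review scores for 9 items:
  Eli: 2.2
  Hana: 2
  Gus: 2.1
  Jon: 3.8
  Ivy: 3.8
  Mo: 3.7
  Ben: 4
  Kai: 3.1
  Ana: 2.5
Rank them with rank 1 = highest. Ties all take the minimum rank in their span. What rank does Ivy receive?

Sorted (descending): 4, 3.8, 3.8, 3.7, 3.1, 2.5, 2.2, 2.1, 2
The 2 values of 3.8 occupy positions 2–3 → each gets rank 2.
Ivy has value 3.8 → rank 2.

2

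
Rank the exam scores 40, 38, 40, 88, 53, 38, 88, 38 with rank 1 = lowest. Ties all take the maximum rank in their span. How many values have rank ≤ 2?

Sorted (ascending): 38, 38, 38, 40, 40, 53, 88, 88
The 3 values of 38 occupy positions 1–3 → each gets rank 3.
The 2 values of 40 occupy positions 4–5 → each gets rank 5.
The 2 values of 88 occupy positions 7–8 → each gets rank 8.
Ranks ≤ 2: {} → 0 values.

0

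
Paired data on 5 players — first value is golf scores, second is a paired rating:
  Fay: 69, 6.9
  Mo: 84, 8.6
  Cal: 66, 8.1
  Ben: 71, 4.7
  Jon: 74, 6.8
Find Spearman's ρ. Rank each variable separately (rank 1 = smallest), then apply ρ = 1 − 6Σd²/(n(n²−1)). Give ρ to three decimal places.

0.100

Ranks of variable 1: 2, 5, 1, 3, 4
Ranks of variable 2: 3, 5, 4, 1, 2
d = r₁ − r₂: -1, 0, -3, 2, 2
d²: 1, 0, 9, 4, 4; Σd² = 18
ρ = 1 − 6·18/(5·24) = 1 − 108/120 = 0.100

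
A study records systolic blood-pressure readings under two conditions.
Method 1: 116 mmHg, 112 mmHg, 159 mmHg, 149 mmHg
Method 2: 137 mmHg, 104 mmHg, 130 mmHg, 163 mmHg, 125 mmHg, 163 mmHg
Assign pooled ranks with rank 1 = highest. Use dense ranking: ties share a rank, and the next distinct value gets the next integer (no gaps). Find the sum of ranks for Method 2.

Sorted (descending): 163, 163, 159, 149, 137, 130, 125, 116, 112, 104
The 2 values of 163 share dense rank 1.
Remaining distinct values take the next consecutive integers.
Method 2 values → pooled ranks: 137→4, 104→9, 130→5, 163→1, 125→6, 163→1
Rank sum = 4 + 9 + 5 + 1 + 6 + 1 = 26

26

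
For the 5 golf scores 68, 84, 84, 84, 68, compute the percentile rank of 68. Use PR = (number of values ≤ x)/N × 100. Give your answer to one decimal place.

40.0

N = 5.
Strictly below 68: 0. Equal to 68: 2.
PR = 2/5 × 100 = 40.0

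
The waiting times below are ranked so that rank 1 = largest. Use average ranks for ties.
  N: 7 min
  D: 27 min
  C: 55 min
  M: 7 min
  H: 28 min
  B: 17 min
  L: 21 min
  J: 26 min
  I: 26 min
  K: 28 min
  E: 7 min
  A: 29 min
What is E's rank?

11

Sorted (descending): 55, 29, 28, 28, 27, 26, 26, 21, 17, 7, 7, 7
The 2 values of 28 occupy positions 3–4 → average rank (3+4)/2 = 3.5.
The 2 values of 26 occupy positions 6–7 → average rank (6+7)/2 = 6.5.
The 3 values of 7 occupy positions 10–12 → average rank 11.
E has value 7 min → rank 11.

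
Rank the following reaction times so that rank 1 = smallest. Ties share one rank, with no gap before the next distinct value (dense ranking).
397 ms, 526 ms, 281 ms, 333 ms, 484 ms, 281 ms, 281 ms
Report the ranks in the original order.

3, 5, 1, 2, 4, 1, 1

Sorted (ascending): 281, 281, 281, 333, 397, 484, 526
The 3 values of 281 share dense rank 1.
Remaining distinct values take the next consecutive integers.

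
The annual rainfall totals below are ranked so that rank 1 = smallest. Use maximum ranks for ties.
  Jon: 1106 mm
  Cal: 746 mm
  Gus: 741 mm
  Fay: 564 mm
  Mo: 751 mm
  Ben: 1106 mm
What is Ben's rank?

Sorted (ascending): 564, 741, 746, 751, 1106, 1106
The 2 values of 1106 occupy positions 5–6 → each gets rank 6.
Ben has value 1106 mm → rank 6.

6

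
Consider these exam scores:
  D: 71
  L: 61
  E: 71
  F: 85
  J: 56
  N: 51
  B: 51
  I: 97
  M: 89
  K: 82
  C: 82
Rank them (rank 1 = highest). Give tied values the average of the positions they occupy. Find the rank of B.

10.5

Sorted (descending): 97, 89, 85, 82, 82, 71, 71, 61, 56, 51, 51
The 2 values of 82 occupy positions 4–5 → average rank (4+5)/2 = 4.5.
The 2 values of 71 occupy positions 6–7 → average rank (6+7)/2 = 6.5.
The 2 values of 51 occupy positions 10–11 → average rank (10+11)/2 = 10.5.
B has value 51 → rank 10.5.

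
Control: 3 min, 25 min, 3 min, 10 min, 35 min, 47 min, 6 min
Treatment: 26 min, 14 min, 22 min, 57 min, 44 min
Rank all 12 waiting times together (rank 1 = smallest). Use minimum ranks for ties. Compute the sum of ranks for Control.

Sorted (ascending): 3, 3, 6, 10, 14, 22, 25, 26, 35, 44, 47, 57
The 2 values of 3 occupy positions 1–2 → each gets rank 1.
Control values → pooled ranks: 3→1, 25→7, 3→1, 10→4, 35→9, 47→11, 6→3
Rank sum = 1 + 7 + 1 + 4 + 9 + 11 + 3 = 36

36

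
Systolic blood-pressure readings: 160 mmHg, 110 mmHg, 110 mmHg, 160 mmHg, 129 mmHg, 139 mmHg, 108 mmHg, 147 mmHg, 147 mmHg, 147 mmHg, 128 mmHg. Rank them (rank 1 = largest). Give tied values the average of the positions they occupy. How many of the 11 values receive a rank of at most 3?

Sorted (descending): 160, 160, 147, 147, 147, 139, 129, 128, 110, 110, 108
The 2 values of 160 occupy positions 1–2 → average rank (1+2)/2 = 1.5.
The 3 values of 147 occupy positions 3–5 → average rank 4.
The 2 values of 110 occupy positions 9–10 → average rank (9+10)/2 = 9.5.
Ranks ≤ 3: {1.5, 1.5} → 2 values.

2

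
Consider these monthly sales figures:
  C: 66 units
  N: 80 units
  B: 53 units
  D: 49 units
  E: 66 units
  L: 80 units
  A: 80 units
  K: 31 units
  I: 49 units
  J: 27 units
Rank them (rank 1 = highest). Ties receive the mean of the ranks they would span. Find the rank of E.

4.5

Sorted (descending): 80, 80, 80, 66, 66, 53, 49, 49, 31, 27
The 3 values of 80 occupy positions 1–3 → average rank 2.
The 2 values of 66 occupy positions 4–5 → average rank (4+5)/2 = 4.5.
The 2 values of 49 occupy positions 7–8 → average rank (7+8)/2 = 7.5.
E has value 66 units → rank 4.5.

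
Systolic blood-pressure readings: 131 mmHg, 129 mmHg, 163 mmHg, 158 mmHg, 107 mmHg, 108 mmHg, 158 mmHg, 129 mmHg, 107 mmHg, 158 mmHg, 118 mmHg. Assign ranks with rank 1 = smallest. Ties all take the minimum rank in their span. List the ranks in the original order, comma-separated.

Sorted (ascending): 107, 107, 108, 118, 129, 129, 131, 158, 158, 158, 163
The 2 values of 107 occupy positions 1–2 → each gets rank 1.
The 2 values of 129 occupy positions 5–6 → each gets rank 5.
The 3 values of 158 occupy positions 8–10 → each gets rank 8.

7, 5, 11, 8, 1, 3, 8, 5, 1, 8, 4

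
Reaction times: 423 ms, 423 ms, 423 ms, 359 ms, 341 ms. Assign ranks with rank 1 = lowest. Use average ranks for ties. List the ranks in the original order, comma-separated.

Sorted (ascending): 341, 359, 423, 423, 423
The 3 values of 423 occupy positions 3–5 → average rank 4.

4, 4, 4, 2, 1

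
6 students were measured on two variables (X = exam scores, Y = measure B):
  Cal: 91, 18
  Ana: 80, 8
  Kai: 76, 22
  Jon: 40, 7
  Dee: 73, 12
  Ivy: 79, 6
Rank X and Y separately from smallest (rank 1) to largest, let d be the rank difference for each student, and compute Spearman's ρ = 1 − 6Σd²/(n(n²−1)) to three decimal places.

0.200

Ranks of variable 1: 6, 5, 3, 1, 2, 4
Ranks of variable 2: 5, 3, 6, 2, 4, 1
d = r₁ − r₂: 1, 2, -3, -1, -2, 3
d²: 1, 4, 9, 1, 4, 9; Σd² = 28
ρ = 1 − 6·28/(6·35) = 1 − 168/210 = 0.200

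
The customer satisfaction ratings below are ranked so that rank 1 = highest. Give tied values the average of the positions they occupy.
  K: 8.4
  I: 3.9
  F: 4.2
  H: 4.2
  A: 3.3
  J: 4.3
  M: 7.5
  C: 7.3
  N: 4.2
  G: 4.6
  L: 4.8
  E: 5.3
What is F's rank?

9

Sorted (descending): 8.4, 7.5, 7.3, 5.3, 4.8, 4.6, 4.3, 4.2, 4.2, 4.2, 3.9, 3.3
The 3 values of 4.2 occupy positions 8–10 → average rank 9.
F has value 4.2 → rank 9.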